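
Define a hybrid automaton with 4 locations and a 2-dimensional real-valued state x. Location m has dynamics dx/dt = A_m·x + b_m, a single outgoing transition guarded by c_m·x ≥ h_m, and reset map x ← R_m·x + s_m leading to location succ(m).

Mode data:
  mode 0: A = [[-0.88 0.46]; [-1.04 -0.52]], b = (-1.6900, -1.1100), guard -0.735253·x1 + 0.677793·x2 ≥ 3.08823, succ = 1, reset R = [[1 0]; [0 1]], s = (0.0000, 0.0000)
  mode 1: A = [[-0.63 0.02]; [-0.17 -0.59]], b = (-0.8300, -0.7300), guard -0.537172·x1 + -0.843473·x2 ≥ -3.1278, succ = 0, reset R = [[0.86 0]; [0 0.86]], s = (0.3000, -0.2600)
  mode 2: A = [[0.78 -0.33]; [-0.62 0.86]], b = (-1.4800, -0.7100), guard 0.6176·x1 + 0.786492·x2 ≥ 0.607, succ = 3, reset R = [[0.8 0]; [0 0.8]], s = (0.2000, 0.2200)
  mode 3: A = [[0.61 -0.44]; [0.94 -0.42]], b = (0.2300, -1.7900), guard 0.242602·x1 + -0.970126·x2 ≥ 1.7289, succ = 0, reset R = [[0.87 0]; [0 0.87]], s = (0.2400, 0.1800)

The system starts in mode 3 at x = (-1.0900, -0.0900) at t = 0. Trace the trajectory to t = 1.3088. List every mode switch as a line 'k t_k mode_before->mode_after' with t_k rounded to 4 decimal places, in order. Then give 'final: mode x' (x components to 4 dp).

Mode 3: guard c·x = 1.7289 hit at Δt = 0.8209 (t = 0.8209), x⁻ = (-1.0634, -2.0481) → reset → x⁺ = (-0.6851, -1.6018), jump to mode 0
Mode 0: flow for 0.4879 to horizon, guard not reached → x = (-1.3770, -1.2385)

1 0.8209 3->0
final: 0 -1.3770 -1.2385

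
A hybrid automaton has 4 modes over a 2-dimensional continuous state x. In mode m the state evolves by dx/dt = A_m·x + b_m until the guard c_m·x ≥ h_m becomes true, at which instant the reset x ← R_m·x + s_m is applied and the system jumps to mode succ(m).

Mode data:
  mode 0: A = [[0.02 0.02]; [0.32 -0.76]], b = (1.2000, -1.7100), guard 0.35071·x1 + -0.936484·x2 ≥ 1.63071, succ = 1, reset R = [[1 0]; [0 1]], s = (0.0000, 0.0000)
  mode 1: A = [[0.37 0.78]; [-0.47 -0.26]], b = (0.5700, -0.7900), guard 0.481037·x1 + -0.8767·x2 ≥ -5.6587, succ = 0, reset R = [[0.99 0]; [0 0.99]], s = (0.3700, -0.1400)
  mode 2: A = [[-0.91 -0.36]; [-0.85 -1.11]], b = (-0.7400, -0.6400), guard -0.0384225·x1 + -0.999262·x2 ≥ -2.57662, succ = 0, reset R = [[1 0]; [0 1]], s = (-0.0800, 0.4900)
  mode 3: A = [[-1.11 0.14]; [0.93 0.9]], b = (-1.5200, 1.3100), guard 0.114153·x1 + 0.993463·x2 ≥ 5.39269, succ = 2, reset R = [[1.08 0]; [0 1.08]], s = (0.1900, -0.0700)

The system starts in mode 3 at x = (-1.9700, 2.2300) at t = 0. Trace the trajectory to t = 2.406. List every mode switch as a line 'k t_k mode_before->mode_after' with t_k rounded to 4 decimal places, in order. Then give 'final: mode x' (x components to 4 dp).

Mode 3: guard c·x = 5.3927 hit at Δt = 1.0846 (t = 1.0846), x⁻ = (-1.2054, 5.5667) → reset → x⁺ = (-1.1119, 5.9420), jump to mode 2
Mode 2: guard c·x = -2.5766 hit at Δt = 0.8814 (t = 1.9660), x⁻ = (-1.7727, 2.6467) → reset → x⁺ = (-1.8527, 3.1367), jump to mode 0
Mode 0: flow for 0.4400 to horizon, guard not reached → x = (-1.3191, 1.4177)

1 1.0846 3->2
2 1.9660 2->0
final: 0 -1.3191 1.4177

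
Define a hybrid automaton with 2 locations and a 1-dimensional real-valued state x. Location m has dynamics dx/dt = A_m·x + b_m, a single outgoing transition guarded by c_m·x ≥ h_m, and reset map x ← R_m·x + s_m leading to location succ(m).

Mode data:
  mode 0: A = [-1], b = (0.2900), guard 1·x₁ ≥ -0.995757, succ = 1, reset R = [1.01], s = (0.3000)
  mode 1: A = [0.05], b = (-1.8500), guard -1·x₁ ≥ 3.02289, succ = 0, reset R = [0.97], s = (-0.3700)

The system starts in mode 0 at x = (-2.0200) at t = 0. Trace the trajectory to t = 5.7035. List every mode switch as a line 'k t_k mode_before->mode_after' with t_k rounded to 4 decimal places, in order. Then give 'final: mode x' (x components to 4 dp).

Mode 0: guard c·x = -0.9958 hit at Δt = 0.5859 (t = 0.5859), x⁻ = (-0.9958) → reset → x⁺ = (-0.7057), jump to mode 1
Mode 1: guard c·x = 3.0229 hit at Δt = 1.1928 (t = 1.7787), x⁻ = (-3.0229) → reset → x⁺ = (-3.3022), jump to mode 0
Mode 0: guard c·x = -0.9958 hit at Δt = 1.0274 (t = 2.8061), x⁻ = (-0.9958) → reset → x⁺ = (-0.7057), jump to mode 1
Mode 1: guard c·x = 3.0229 hit at Δt = 1.1928 (t = 3.9989), x⁻ = (-3.0229) → reset → x⁺ = (-3.3022), jump to mode 0
Mode 0: guard c·x = -0.9958 hit at Δt = 1.0274 (t = 5.0263), x⁻ = (-0.9958) → reset → x⁺ = (-0.7057), jump to mode 1
Mode 1: flow for 0.6772 to horizon, guard not reached → x = (-2.0042)

1 0.5859 0->1
2 1.7787 1->0
3 2.8061 0->1
4 3.9989 1->0
5 5.0263 0->1
final: 1 -2.0042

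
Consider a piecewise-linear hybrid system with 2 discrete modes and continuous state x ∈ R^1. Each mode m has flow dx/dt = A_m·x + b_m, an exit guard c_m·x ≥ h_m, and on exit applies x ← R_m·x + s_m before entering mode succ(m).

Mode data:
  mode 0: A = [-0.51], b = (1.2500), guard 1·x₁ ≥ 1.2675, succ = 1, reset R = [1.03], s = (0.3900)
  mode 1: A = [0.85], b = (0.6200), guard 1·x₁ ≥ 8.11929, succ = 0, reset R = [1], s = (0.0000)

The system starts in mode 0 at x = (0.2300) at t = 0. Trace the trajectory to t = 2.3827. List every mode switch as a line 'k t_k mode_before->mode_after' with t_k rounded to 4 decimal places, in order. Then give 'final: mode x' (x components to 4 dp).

1 1.2343 0->1
final: 1 5.7069

Mode 0: guard c·x = 1.2675 hit at Δt = 1.2343 (t = 1.2343), x⁻ = (1.2675) → reset → x⁺ = (1.6955), jump to mode 1
Mode 1: flow for 1.1484 to horizon, guard not reached → x = (5.7069)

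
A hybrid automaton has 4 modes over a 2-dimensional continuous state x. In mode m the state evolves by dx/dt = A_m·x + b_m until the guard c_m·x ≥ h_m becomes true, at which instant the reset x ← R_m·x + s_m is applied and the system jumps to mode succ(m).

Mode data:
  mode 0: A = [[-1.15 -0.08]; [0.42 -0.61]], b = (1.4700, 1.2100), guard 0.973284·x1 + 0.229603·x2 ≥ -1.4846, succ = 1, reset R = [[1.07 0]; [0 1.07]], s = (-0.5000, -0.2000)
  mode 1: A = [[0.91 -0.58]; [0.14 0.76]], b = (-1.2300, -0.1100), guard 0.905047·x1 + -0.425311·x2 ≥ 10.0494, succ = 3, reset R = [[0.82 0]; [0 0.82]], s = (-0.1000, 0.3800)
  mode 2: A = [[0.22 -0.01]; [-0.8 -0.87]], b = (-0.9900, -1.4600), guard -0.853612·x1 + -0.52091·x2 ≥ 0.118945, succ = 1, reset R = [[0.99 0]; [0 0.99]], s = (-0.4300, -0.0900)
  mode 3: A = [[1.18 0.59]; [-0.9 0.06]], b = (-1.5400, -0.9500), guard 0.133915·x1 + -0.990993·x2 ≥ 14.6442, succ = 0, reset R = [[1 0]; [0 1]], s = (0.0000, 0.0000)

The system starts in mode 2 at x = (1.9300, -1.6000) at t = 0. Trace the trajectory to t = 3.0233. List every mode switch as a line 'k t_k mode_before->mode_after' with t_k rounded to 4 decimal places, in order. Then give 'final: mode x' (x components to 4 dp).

Mode 2: guard c·x = 0.1189 hit at Δt = 0.9304 (t = 0.9304), x⁻ = (1.3681, -2.4702) → reset → x⁺ = (0.9244, -2.5355), jump to mode 1
Mode 1: guard c·x = 10.0494 hit at Δt = 1.5417 (t = 2.4721), x⁻ = (7.6051, -7.4449) → reset → x⁺ = (6.1362, -5.7248), jump to mode 3
Mode 3: flow for 0.5512 to horizon, guard not reached → x = (7.1268, -9.8218)

1 0.9304 2->1
2 2.4721 1->3
final: 3 7.1268 -9.8218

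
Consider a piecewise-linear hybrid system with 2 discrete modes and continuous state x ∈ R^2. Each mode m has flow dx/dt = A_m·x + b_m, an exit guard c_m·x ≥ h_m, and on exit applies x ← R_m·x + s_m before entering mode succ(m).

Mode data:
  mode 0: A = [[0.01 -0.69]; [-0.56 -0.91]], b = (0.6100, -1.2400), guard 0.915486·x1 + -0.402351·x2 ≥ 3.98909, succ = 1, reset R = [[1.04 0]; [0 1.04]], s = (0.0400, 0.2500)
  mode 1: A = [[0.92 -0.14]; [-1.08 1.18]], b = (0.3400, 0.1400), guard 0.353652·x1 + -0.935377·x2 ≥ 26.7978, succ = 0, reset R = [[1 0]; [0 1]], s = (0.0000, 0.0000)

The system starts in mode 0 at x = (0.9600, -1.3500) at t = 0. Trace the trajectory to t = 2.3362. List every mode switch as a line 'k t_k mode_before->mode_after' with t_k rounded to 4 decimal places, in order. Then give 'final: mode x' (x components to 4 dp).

Mode 0: guard c·x = 3.9891 hit at Δt = 1.2711 (t = 1.2711), x⁻ = (3.3342, -2.3280) → reset → x⁺ = (3.5076, -2.1711), jump to mode 1
Mode 1: flow for 1.0651 to horizon, guard not reached → x = (11.8751, -21.1311)

1 1.2711 0->1
final: 1 11.8751 -21.1311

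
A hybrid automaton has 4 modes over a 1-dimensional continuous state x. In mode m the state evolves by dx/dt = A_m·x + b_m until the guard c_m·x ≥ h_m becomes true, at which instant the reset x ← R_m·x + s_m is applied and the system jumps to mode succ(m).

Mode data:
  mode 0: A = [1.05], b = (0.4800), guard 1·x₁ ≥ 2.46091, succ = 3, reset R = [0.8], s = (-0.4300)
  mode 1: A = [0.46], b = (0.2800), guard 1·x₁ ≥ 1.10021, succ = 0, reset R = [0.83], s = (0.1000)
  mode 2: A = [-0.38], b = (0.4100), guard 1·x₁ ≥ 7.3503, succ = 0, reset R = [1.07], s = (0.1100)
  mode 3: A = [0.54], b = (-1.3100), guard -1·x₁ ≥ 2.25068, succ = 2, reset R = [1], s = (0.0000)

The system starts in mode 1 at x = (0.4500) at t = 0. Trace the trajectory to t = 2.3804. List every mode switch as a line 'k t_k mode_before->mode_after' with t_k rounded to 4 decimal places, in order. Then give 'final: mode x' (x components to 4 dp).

1 1.0409 1->0
2 1.6937 0->3
final: 3 1.1404

Mode 1: guard c·x = 1.1002 hit at Δt = 1.0409 (t = 1.0409), x⁻ = (1.1002) → reset → x⁺ = (1.0132), jump to mode 0
Mode 0: guard c·x = 2.4609 hit at Δt = 0.6528 (t = 1.6937), x⁻ = (2.4609) → reset → x⁺ = (1.5387), jump to mode 3
Mode 3: flow for 0.6867 to horizon, guard not reached → x = (1.1404)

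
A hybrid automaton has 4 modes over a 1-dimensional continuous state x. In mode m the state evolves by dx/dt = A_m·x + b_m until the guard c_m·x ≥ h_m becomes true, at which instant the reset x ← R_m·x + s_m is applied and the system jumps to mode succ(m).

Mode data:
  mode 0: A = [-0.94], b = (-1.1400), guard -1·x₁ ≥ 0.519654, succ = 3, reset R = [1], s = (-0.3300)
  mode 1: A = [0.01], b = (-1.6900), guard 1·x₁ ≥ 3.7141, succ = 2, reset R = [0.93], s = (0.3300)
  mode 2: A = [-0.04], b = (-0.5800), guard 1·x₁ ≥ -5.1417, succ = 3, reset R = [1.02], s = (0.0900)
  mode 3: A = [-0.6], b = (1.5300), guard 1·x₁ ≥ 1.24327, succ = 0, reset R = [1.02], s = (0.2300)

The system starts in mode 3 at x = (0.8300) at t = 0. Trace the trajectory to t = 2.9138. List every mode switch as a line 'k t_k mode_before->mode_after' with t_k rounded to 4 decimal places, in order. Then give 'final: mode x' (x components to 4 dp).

Mode 3: guard c·x = 1.2433 hit at Δt = 0.4580 (t = 0.4580), x⁻ = (1.2433) → reset → x⁺ = (1.4981), jump to mode 0
Mode 0: guard c·x = 0.5197 hit at Δt = 1.4509 (t = 1.9089), x⁻ = (-0.5197) → reset → x⁺ = (-0.8497), jump to mode 3
Mode 3: flow for 1.0049 to horizon, guard not reached → x = (0.6897)

1 0.4580 3->0
2 1.9089 0->3
final: 3 0.6897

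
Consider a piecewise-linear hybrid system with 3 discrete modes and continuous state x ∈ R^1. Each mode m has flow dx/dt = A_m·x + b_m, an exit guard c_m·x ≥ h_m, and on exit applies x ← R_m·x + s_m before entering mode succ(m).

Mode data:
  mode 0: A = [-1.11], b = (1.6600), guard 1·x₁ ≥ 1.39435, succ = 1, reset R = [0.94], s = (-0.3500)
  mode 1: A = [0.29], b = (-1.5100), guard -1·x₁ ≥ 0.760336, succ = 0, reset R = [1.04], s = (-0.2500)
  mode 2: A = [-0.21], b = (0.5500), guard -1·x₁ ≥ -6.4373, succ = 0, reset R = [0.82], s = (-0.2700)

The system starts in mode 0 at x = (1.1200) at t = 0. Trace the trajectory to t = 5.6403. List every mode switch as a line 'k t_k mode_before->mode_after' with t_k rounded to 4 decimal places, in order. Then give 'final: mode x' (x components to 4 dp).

1 1.1817 0->1
2 2.3550 1->0
3 5.2576 0->1
final: 1 0.4623

Mode 0: guard c·x = 1.3943 hit at Δt = 1.1817 (t = 1.1817), x⁻ = (1.3943) → reset → x⁺ = (0.9607), jump to mode 1
Mode 1: guard c·x = 0.7603 hit at Δt = 1.1733 (t = 2.3550), x⁻ = (-0.7603) → reset → x⁺ = (-1.0407), jump to mode 0
Mode 0: guard c·x = 1.3943 hit at Δt = 2.9026 (t = 5.2576), x⁻ = (1.3943) → reset → x⁺ = (0.9607), jump to mode 1
Mode 1: flow for 0.3827 to horizon, guard not reached → x = (0.4623)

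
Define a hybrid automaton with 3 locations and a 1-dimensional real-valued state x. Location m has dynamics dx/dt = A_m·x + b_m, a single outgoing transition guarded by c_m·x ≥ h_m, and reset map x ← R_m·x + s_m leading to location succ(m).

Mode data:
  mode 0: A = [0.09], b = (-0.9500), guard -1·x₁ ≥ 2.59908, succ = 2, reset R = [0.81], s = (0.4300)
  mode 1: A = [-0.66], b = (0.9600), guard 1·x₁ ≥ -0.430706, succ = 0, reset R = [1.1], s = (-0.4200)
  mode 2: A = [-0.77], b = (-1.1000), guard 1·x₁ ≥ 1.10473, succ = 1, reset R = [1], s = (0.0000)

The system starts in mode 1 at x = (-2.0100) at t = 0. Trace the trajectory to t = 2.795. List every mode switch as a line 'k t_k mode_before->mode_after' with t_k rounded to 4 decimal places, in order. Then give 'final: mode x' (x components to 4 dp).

1 0.9220 1->0
2 2.4647 0->2
final: 2 -1.6199

Mode 1: guard c·x = -0.4307 hit at Δt = 0.9220 (t = 0.9220), x⁻ = (-0.4307) → reset → x⁺ = (-0.8938), jump to mode 0
Mode 0: guard c·x = 2.5991 hit at Δt = 1.5427 (t = 2.4647), x⁻ = (-2.5991) → reset → x⁺ = (-1.6753), jump to mode 2
Mode 2: flow for 0.3303 to horizon, guard not reached → x = (-1.6199)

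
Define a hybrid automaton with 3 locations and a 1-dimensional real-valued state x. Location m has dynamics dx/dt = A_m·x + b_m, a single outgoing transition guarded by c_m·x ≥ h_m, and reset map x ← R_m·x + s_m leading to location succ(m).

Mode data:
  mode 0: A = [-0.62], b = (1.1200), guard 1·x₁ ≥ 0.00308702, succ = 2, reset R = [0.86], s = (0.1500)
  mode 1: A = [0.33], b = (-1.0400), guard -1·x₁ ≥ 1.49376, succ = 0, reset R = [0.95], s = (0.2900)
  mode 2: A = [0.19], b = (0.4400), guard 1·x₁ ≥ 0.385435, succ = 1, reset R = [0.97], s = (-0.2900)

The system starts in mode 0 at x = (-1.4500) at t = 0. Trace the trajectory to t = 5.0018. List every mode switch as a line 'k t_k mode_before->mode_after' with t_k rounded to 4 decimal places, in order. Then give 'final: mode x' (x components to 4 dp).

Mode 0: guard c·x = 0.0031 hit at Δt = 0.9532 (t = 0.9532), x⁻ = (0.0031) → reset → x⁺ = (0.1527), jump to mode 2
Mode 2: guard c·x = 0.3854 hit at Δt = 0.4743 (t = 1.4275), x⁻ = (0.3854) → reset → x⁺ = (0.0839), jump to mode 1
Mode 1: guard c·x = 1.4938 hit at Δt = 1.2574 (t = 2.6849), x⁻ = (-1.4938) → reset → x⁺ = (-1.1291), jump to mode 0
Mode 0: guard c·x = 0.0031 hit at Δt = 0.7859 (t = 3.4708), x⁻ = (0.0031) → reset → x⁺ = (0.1527), jump to mode 2
Mode 2: guard c·x = 0.3854 hit at Δt = 0.4743 (t = 3.9451), x⁻ = (0.3854) → reset → x⁺ = (0.0839), jump to mode 1
Mode 1: flow for 1.0567 to horizon, guard not reached → x = (-1.1961)

1 0.9532 0->2
2 1.4275 2->1
3 2.6849 1->0
4 3.4708 0->2
5 3.9451 2->1
final: 1 -1.1961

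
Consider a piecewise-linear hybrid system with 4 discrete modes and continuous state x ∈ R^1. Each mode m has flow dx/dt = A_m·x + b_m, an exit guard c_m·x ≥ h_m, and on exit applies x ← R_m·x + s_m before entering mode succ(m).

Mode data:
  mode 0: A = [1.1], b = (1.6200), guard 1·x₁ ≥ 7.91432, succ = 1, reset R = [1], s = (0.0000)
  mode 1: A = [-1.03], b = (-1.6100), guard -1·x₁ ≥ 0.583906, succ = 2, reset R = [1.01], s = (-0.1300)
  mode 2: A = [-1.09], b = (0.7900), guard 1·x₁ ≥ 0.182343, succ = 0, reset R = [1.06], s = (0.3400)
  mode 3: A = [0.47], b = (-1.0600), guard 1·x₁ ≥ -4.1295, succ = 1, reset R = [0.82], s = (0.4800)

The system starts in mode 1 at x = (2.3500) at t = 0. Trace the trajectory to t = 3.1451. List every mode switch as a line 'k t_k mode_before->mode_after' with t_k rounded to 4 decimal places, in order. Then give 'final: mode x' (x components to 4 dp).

Mode 1: guard c·x = 0.5839 hit at Δt = 1.3450 (t = 1.3450), x⁻ = (-0.5839) → reset → x⁺ = (-0.7197), jump to mode 2
Mode 2: guard c·x = 0.1823 hit at Δt = 0.8986 (t = 2.2436), x⁻ = (0.1823) → reset → x⁺ = (0.5333), jump to mode 0
Mode 0: flow for 0.9015 to horizon, guard not reached → x = (3.9348)

1 1.3450 1->2
2 2.2436 2->0
final: 0 3.9348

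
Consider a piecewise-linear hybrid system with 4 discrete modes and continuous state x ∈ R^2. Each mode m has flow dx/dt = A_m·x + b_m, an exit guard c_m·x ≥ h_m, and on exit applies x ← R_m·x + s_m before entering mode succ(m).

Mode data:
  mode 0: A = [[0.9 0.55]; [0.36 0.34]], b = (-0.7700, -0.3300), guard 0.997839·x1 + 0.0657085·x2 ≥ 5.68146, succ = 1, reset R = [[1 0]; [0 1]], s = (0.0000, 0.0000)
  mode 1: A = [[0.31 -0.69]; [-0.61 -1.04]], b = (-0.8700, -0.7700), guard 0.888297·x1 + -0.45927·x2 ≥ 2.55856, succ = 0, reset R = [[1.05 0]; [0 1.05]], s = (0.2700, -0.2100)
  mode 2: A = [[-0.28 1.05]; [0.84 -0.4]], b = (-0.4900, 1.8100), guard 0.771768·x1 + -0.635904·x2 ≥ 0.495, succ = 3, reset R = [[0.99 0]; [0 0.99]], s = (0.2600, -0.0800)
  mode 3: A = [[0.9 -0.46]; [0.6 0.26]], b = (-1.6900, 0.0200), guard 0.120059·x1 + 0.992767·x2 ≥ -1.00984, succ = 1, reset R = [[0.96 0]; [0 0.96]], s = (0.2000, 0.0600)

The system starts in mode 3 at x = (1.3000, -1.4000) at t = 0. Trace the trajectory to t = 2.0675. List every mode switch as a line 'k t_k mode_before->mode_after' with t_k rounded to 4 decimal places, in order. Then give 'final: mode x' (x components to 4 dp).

1 0.4601 3->1
2 1.4789 1->0
final: 0 2.7884 -1.8411

Mode 3: guard c·x = -1.0098 hit at Δt = 0.4601 (t = 0.4601), x⁻ = (1.3446, -1.1798) → reset → x⁺ = (1.4909, -1.0726), jump to mode 1
Mode 1: guard c·x = 2.5586 hit at Δt = 1.0188 (t = 1.4789), x⁻ = (2.0822, -1.5437) → reset → x⁺ = (2.4563, -1.8309), jump to mode 0
Mode 0: flow for 0.5886 to horizon, guard not reached → x = (2.7884, -1.8411)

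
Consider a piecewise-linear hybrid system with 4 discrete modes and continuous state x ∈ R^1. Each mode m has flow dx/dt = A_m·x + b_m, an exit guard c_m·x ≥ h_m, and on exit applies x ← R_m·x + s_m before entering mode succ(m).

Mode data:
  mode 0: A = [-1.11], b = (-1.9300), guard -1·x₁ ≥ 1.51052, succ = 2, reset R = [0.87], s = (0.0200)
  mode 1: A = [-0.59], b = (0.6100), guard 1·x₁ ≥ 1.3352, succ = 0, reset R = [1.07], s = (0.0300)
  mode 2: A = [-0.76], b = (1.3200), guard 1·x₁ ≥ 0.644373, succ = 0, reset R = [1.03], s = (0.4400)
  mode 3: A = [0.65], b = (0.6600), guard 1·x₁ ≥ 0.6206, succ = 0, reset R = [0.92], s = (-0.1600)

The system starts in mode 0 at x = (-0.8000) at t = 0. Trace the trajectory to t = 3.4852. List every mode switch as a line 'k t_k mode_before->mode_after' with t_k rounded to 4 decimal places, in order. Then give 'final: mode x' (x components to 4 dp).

Mode 0: guard c·x = 1.5105 hit at Δt = 1.2741 (t = 1.2741), x⁻ = (-1.5105) → reset → x⁺ = (-1.2942), jump to mode 2
Mode 2: guard c·x = 0.6444 hit at Δt = 1.3427 (t = 2.6168), x⁻ = (0.6444) → reset → x⁺ = (1.1037), jump to mode 0
Mode 0: flow for 0.8684 to horizon, guard not reached → x = (-0.6547)

1 1.2741 0->2
2 2.6168 2->0
final: 0 -0.6547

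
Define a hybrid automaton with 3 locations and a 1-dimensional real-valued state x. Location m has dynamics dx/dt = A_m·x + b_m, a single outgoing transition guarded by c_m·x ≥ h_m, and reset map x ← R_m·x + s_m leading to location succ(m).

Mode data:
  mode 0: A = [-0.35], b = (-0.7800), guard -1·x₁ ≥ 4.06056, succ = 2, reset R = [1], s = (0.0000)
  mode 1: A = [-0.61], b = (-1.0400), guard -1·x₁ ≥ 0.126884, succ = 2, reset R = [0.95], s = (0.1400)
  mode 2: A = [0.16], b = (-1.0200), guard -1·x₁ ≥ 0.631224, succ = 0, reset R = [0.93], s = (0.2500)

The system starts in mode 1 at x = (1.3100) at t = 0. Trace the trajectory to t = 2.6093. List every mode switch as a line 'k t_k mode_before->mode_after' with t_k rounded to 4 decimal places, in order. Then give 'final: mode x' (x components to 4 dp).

Mode 1: guard c·x = 0.1269 hit at Δt = 1.0613 (t = 1.0613), x⁻ = (-0.1269) → reset → x⁺ = (0.0195), jump to mode 2
Mode 2: guard c·x = 0.6312 hit at Δt = 0.6092 (t = 1.6705), x⁻ = (-0.6312) → reset → x⁺ = (-0.3370), jump to mode 0
Mode 0: flow for 0.9388 to horizon, guard not reached → x = (-0.8668)

1 1.0613 1->2
2 1.6705 2->0
final: 0 -0.8668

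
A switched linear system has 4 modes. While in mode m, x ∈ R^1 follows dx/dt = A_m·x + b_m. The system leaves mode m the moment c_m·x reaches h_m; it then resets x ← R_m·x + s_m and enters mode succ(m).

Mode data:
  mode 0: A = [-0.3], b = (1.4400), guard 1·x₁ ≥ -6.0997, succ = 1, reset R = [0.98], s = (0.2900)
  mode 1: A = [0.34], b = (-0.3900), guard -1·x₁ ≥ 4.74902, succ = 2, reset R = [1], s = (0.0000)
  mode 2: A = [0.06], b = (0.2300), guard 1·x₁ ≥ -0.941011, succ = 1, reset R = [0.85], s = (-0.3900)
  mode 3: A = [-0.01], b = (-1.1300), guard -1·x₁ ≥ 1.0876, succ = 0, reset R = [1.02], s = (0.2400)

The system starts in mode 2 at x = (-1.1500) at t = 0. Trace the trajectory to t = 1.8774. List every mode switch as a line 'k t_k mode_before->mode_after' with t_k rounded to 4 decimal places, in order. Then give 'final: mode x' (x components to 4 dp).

1 1.2500 2->1
final: 1 -1.7455

Mode 2: guard c·x = -0.9410 hit at Δt = 1.2500 (t = 1.2500), x⁻ = (-0.9410) → reset → x⁺ = (-1.1899), jump to mode 1
Mode 1: flow for 0.6274 to horizon, guard not reached → x = (-1.7455)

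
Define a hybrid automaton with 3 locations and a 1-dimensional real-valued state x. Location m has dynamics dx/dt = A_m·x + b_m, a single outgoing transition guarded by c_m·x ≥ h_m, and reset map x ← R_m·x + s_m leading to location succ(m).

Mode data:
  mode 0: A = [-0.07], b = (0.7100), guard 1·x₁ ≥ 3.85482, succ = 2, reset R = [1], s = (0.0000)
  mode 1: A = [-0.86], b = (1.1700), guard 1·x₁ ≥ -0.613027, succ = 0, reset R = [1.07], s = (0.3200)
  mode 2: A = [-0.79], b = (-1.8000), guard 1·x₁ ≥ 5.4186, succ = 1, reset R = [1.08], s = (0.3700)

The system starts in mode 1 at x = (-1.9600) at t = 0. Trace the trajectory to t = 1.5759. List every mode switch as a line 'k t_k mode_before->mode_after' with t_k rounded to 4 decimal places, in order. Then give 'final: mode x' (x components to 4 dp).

1 0.6050 1->0
final: 0 0.3526

Mode 1: guard c·x = -0.6130 hit at Δt = 0.6050 (t = 0.6050), x⁻ = (-0.6130) → reset → x⁺ = (-0.3359), jump to mode 0
Mode 0: flow for 0.9709 to horizon, guard not reached → x = (0.3526)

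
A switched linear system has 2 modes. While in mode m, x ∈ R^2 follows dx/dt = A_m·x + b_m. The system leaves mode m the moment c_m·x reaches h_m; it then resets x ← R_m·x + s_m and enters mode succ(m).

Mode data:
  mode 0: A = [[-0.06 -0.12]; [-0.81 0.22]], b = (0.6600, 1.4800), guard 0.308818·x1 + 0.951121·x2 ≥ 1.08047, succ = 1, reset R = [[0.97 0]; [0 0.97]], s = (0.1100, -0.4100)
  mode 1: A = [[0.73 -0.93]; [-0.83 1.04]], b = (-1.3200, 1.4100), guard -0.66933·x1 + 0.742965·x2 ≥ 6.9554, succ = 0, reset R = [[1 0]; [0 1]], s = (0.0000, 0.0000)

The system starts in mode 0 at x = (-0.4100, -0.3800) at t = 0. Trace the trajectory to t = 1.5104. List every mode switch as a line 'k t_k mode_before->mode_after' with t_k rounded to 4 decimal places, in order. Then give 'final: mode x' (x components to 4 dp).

Mode 0: guard c·x = 1.0805 hit at Δt = 0.8876 (t = 0.8876), x⁻ = (0.1433, 1.0895) → reset → x⁺ = (0.2490, 0.6468), jump to mode 1
Mode 1: flow for 0.6228 to horizon, guard not reached → x = (-1.7106, 2.8018)

1 0.8876 0->1
final: 1 -1.7106 2.8018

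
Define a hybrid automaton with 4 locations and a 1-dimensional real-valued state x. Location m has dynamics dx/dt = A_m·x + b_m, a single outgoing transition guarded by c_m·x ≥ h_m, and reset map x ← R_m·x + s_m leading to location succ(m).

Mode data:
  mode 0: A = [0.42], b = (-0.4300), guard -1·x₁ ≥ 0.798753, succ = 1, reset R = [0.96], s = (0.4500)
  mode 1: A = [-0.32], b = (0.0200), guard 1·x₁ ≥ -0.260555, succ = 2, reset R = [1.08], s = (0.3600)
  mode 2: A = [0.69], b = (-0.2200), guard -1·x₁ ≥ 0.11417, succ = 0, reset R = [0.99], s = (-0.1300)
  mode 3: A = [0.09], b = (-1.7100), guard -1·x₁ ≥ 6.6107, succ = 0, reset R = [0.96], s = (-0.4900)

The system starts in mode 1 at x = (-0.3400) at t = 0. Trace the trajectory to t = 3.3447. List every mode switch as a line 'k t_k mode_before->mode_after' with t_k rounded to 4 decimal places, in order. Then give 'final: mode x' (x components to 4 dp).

1 0.6871 1->2
2 1.5409 2->0
3 2.4069 0->1
4 2.9085 1->2
final: 2 -0.0058

Mode 1: guard c·x = -0.2606 hit at Δt = 0.6871 (t = 0.6871), x⁻ = (-0.2606) → reset → x⁺ = (0.0786), jump to mode 2
Mode 2: guard c·x = 0.1142 hit at Δt = 0.8538 (t = 1.5409), x⁻ = (-0.1142) → reset → x⁺ = (-0.2430), jump to mode 0
Mode 0: guard c·x = 0.7988 hit at Δt = 0.8660 (t = 2.4069), x⁻ = (-0.7988) → reset → x⁺ = (-0.3168), jump to mode 1
Mode 1: guard c·x = -0.2606 hit at Δt = 0.5016 (t = 2.9085), x⁻ = (-0.2606) → reset → x⁺ = (0.0786), jump to mode 2
Mode 2: flow for 0.4362 to horizon, guard not reached → x = (-0.0058)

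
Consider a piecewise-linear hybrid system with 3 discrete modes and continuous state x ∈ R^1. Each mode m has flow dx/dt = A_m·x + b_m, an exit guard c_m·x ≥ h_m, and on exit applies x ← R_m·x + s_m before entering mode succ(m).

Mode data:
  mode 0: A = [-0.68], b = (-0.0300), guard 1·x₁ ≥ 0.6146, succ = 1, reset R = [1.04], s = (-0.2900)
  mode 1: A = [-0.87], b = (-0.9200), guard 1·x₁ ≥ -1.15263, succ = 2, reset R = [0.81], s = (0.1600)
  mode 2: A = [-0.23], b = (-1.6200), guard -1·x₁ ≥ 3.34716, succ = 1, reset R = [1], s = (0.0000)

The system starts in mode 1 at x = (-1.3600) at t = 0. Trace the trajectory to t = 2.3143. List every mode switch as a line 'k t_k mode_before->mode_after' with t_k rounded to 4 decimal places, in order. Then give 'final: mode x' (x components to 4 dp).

1 1.3295 1->2
final: 2 -2.0445

Mode 1: guard c·x = -1.1526 hit at Δt = 1.3295 (t = 1.3295), x⁻ = (-1.1526) → reset → x⁺ = (-0.7736), jump to mode 2
Mode 2: flow for 0.9848 to horizon, guard not reached → x = (-2.0445)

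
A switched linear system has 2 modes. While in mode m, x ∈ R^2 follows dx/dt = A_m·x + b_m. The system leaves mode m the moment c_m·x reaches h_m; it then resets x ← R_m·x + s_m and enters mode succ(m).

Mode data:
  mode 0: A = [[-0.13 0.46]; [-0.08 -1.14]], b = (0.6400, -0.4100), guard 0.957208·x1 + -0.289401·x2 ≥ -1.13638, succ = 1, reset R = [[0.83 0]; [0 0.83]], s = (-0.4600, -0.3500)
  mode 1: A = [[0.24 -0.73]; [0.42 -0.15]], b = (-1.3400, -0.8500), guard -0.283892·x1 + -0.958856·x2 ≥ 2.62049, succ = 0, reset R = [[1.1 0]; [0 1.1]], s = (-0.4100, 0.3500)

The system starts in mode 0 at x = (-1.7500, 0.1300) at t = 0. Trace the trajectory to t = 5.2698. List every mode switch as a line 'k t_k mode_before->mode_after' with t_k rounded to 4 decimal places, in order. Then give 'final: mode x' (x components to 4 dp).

Mode 0: guard c·x = -1.1364 hit at Δt = 0.6441 (t = 0.6441), x⁻ = (-1.2090, -0.0722) → reset → x⁺ = (-1.4635, -0.4099), jump to mode 1
Mode 1: guard c·x = 2.6205 hit at Δt = 1.0413 (t = 1.6854), x⁻ = (-2.4647, -2.0032) → reset → x⁺ = (-3.1211, -1.8535), jump to mode 0
Mode 0: guard c·x = -1.1364 hit at Δt = 2.9310 (t = 4.6165), x⁻ = (-1.2748, -0.2899) → reset → x⁺ = (-1.5181, -0.5906), jump to mode 1
Mode 1: flow for 0.6533 to horizon, guard not reached → x = (-2.1795, -1.5570)

1 0.6441 0->1
2 1.6854 1->0
3 4.6165 0->1
final: 1 -2.1795 -1.5570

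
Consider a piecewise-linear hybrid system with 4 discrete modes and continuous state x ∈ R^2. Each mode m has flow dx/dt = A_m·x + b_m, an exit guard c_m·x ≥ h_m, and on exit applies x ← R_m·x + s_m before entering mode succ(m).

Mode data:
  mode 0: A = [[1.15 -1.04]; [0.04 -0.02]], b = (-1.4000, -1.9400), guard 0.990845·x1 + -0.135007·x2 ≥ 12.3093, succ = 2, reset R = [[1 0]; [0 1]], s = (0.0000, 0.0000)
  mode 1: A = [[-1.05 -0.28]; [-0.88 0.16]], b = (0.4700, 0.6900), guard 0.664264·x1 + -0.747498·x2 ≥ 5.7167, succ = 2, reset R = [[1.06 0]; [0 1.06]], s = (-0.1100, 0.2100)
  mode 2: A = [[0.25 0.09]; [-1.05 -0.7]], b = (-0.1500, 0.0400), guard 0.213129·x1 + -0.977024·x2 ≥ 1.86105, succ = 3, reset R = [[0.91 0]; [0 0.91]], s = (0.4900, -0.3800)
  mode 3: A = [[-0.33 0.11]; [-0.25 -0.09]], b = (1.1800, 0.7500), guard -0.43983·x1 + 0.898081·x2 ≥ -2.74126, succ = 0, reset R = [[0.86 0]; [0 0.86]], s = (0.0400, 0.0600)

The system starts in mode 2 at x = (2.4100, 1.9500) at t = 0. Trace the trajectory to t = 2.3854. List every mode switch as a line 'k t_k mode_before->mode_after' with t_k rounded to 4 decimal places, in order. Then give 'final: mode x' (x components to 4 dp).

Mode 2: guard c·x = 1.8611 hit at Δt = 1.0815 (t = 1.0815), x⁻ = (3.0029, -1.2498) → reset → x⁺ = (3.2226, -1.5173), jump to mode 3
Mode 3: guard c·x = -2.7413 hit at Δt = 0.4154 (t = 1.4969), x⁻ = (3.2038, -1.4833) → reset → x⁺ = (2.7953, -1.2156), jump to mode 0
Mode 0: flow for 0.8885 to horizon, guard not reached → x = (8.5946, -2.7230)

1 1.0815 2->3
2 1.4969 3->0
final: 0 8.5946 -2.7230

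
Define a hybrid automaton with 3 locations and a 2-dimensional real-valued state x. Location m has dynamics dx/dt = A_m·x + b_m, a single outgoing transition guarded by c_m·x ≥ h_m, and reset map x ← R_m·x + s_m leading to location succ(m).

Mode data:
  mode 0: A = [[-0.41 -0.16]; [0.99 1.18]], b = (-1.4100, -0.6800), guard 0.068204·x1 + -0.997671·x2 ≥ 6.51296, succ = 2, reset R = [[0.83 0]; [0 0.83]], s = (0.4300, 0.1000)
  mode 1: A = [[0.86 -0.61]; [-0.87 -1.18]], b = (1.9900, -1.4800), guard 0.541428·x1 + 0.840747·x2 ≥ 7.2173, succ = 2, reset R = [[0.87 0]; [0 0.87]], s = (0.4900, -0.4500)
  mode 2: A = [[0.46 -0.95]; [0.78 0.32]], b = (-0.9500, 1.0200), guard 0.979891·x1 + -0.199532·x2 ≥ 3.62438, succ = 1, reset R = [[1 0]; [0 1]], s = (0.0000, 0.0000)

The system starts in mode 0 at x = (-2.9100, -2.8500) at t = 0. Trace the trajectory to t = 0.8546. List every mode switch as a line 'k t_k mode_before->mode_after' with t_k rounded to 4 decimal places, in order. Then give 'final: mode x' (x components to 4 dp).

Mode 0: guard c·x = 6.5130 hit at Δt = 0.4324 (t = 0.4324), x⁻ = (-2.6991, -6.7127) → reset → x⁺ = (-1.8103, -5.4715), jump to mode 2
Mode 2: flow for 0.4222 to horizon, guard not reached → x = (-0.0544, -6.1558)

1 0.4324 0->2
final: 2 -0.0544 -6.1558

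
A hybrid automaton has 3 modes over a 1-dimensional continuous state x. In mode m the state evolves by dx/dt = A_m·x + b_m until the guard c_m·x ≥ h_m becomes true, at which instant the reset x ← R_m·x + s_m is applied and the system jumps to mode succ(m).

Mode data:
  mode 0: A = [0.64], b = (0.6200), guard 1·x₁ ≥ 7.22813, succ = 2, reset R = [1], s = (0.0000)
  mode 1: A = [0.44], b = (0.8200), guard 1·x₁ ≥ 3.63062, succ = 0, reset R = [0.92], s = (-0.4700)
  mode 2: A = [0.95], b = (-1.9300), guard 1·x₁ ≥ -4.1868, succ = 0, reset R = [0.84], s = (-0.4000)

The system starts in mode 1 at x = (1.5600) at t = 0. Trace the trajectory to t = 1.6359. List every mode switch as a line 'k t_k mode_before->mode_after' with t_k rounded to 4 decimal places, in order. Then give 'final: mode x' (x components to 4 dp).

Mode 1: guard c·x = 3.6306 hit at Δt = 1.0750 (t = 1.0750), x⁻ = (3.6306) → reset → x⁺ = (2.8702), jump to mode 0
Mode 0: flow for 0.5609 to horizon, guard not reached → x = (4.5281)

1 1.0750 1->0
final: 0 4.5281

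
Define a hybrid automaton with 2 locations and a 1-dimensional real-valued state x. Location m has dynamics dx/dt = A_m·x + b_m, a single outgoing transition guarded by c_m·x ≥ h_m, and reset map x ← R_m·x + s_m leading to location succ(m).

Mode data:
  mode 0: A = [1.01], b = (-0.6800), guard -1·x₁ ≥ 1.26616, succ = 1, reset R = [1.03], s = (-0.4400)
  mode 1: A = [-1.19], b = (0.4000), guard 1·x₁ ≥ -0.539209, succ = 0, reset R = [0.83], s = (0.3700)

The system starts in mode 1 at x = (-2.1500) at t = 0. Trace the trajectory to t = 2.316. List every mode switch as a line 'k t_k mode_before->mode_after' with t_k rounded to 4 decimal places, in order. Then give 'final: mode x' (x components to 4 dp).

1 0.8772 1->0
2 1.8168 0->1
final: 1 -0.8124

Mode 1: guard c·x = -0.5392 hit at Δt = 0.8772 (t = 0.8772), x⁻ = (-0.5392) → reset → x⁺ = (-0.0775), jump to mode 0
Mode 0: guard c·x = 1.2662 hit at Δt = 0.9396 (t = 1.8168), x⁻ = (-1.2662) → reset → x⁺ = (-1.7441), jump to mode 1
Mode 1: flow for 0.4992 to horizon, guard not reached → x = (-0.8124)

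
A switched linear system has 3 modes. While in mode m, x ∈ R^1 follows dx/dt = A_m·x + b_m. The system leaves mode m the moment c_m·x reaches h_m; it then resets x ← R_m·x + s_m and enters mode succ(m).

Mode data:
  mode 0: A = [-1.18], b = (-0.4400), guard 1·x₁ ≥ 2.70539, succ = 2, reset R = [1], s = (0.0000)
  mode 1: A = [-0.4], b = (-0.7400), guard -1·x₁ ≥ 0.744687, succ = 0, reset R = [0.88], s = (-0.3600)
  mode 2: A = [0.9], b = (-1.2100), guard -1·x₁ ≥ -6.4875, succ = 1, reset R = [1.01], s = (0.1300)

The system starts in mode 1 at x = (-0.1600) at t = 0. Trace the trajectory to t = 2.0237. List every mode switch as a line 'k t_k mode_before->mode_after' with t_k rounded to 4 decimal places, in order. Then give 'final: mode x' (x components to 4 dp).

Mode 1: guard c·x = 0.7447 hit at Δt = 1.0615 (t = 1.0615), x⁻ = (-0.7447) → reset → x⁺ = (-1.0153), jump to mode 0
Mode 0: flow for 0.9622 to horizon, guard not reached → x = (-0.5793)

1 1.0615 1->0
final: 0 -0.5793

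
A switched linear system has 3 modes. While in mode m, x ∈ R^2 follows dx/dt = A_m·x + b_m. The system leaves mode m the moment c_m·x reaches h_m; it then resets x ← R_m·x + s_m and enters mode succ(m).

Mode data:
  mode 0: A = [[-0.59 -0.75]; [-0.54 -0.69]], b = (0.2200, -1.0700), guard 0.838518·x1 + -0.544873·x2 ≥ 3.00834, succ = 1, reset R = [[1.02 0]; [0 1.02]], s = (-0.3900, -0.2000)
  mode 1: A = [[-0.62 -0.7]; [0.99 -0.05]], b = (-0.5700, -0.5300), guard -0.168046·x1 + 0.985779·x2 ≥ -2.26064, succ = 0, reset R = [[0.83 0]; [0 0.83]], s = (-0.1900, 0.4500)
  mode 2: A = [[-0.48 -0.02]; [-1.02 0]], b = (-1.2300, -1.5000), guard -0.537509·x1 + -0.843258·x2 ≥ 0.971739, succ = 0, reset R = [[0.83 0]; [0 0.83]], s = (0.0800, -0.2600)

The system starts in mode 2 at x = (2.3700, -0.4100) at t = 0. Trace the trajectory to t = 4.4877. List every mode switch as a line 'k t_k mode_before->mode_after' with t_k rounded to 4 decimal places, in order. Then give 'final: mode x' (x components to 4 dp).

1 0.4772 2->0
2 1.4217 0->1
3 1.9141 1->0
4 3.4069 0->1
5 3.8114 1->0
final: 0 1.5866 -1.7500

Mode 2: guard c·x = 0.9717 hit at Δt = 0.4772 (t = 0.4772), x⁻ = (1.3712, -2.0264) → reset → x⁺ = (1.2181, -1.9419), jump to mode 0
Mode 0: guard c·x = 3.0083 hit at Δt = 0.9445 (t = 1.4217), x⁻ = (2.0376, -2.3855) → reset → x⁺ = (1.6884, -2.6332), jump to mode 1
Mode 1: guard c·x = -2.2606 hit at Δt = 0.4924 (t = 1.9141), x⁻ = (1.6861, -2.0058) → reset → x⁺ = (1.2095, -1.2148), jump to mode 0
Mode 0: guard c·x = 3.0083 hit at Δt = 1.4928 (t = 3.4069), x⁻ = (2.1020, -2.2863) → reset → x⁺ = (1.7541, -2.5321), jump to mode 1
Mode 1: guard c·x = -2.2606 hit at Δt = 0.4045 (t = 3.8114), x⁻ = (1.7252, -1.9992) → reset → x⁺ = (1.2419, -1.2093), jump to mode 0
Mode 0: flow for 0.6763 to horizon, guard not reached → x = (1.5866, -1.7500)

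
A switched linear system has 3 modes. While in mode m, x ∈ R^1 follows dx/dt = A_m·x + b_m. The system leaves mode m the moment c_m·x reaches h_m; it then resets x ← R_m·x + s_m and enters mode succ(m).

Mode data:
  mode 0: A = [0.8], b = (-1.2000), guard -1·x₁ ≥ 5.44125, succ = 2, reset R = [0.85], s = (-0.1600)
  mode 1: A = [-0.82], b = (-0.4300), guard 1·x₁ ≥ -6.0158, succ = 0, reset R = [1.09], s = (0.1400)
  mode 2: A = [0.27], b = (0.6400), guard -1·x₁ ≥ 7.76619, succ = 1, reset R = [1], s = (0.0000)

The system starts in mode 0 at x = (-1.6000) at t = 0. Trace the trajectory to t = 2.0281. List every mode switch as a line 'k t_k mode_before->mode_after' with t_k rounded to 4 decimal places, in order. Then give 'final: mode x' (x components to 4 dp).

Mode 0: guard c·x = 5.4413 hit at Δt = 1.0076 (t = 1.0076), x⁻ = (-5.4413) → reset → x⁺ = (-4.7851), jump to mode 2
Mode 2: flow for 1.0205 to horizon, guard not reached → x = (-5.5511)

1 1.0076 0->2
final: 2 -5.5511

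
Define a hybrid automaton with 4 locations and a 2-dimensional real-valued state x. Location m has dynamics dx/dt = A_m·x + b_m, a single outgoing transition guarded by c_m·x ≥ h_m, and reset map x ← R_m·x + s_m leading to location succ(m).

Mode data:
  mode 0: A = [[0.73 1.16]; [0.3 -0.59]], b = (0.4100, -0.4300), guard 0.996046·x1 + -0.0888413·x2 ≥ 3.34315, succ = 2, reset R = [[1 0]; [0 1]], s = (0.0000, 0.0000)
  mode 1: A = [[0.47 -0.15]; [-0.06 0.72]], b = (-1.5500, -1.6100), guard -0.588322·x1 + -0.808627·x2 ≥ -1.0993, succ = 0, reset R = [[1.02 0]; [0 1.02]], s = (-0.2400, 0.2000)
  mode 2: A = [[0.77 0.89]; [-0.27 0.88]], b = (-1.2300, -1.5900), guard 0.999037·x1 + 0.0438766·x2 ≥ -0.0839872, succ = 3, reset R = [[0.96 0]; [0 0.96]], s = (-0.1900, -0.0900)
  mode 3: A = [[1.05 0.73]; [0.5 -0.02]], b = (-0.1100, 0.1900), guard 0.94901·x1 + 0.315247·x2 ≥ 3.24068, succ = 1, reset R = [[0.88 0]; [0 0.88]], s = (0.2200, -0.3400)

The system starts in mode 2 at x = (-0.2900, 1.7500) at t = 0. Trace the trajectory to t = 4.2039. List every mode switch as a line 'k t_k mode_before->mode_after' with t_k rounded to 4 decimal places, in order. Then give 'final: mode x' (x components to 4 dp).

Mode 2: guard c·x = -0.0840 hit at Δt = 0.8185 (t = 0.8185), x⁻ = (-0.1617, 1.7681) → reset → x⁺ = (-0.3453, 1.6074), jump to mode 3
Mode 3: guard c·x = 3.2407 hit at Δt = 1.5207 (t = 2.3392), x⁻ = (2.6257, 2.3755) → reset → x⁺ = (2.5306, 1.7505), jump to mode 1
Mode 1: guard c·x = -1.0993 hit at Δt = 1.5349 (t = 3.8741), x⁻ = (1.2896, 0.4212) → reset → x⁺ = (1.0754, 0.6296), jump to mode 0
Mode 0: flow for 0.3298 to horizon, guard not reached → x = (1.7668, 0.5173)

1 0.8185 2->3
2 2.3392 3->1
3 3.8741 1->0
final: 0 1.7668 0.5173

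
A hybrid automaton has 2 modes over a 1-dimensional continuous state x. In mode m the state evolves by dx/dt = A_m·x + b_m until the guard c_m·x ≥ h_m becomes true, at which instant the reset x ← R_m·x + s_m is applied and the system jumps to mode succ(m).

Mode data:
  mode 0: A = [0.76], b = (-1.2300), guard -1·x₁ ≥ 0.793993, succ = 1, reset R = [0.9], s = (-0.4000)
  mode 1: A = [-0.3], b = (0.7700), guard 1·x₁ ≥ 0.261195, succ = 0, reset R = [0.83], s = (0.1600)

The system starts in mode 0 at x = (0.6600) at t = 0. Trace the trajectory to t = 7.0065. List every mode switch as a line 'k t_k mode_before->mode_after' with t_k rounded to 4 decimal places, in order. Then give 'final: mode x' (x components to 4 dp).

1 1.2146 0->1
2 2.7745 1->0
3 3.6485 0->1
4 5.2084 1->0
5 6.0823 0->1
final: 1 -0.2232

Mode 0: guard c·x = 0.7940 hit at Δt = 1.2146 (t = 1.2146), x⁻ = (-0.7940) → reset → x⁺ = (-1.1146), jump to mode 1
Mode 1: guard c·x = 0.2612 hit at Δt = 1.5599 (t = 2.7745), x⁻ = (0.2612) → reset → x⁺ = (0.3768), jump to mode 0
Mode 0: guard c·x = 0.7940 hit at Δt = 0.8740 (t = 3.6485), x⁻ = (-0.7940) → reset → x⁺ = (-1.1146), jump to mode 1
Mode 1: guard c·x = 0.2612 hit at Δt = 1.5599 (t = 5.2084), x⁻ = (0.2612) → reset → x⁺ = (0.3768), jump to mode 0
Mode 0: guard c·x = 0.7940 hit at Δt = 0.8740 (t = 6.0823), x⁻ = (-0.7940) → reset → x⁺ = (-1.1146), jump to mode 1
Mode 1: flow for 0.9242 to horizon, guard not reached → x = (-0.2232)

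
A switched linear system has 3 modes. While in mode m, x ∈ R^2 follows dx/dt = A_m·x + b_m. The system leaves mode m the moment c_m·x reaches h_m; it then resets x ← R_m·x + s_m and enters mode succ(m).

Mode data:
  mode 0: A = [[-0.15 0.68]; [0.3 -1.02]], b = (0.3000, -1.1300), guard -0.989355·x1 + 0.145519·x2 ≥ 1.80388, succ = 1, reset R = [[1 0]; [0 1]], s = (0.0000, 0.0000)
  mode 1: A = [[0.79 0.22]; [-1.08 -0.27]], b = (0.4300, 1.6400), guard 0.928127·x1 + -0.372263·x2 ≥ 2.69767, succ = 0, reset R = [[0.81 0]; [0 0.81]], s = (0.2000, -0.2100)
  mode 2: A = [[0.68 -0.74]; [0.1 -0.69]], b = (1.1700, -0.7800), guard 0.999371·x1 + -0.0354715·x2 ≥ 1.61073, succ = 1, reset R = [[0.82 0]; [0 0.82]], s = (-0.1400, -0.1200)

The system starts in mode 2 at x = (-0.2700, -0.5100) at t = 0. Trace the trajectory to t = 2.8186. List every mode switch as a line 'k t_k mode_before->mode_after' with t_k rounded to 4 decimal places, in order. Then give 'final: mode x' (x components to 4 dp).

1 0.9132 2->1
2 1.7474 1->0
final: 0 1.7508 -0.6514

Mode 2: guard c·x = 1.6107 hit at Δt = 0.9132 (t = 0.9132), x⁻ = (1.5849, -0.7563) → reset → x⁺ = (1.1596, -0.7402), jump to mode 1
Mode 1: guard c·x = 2.6977 hit at Δt = 0.8342 (t = 1.7474), x⁻ = (2.5731, -0.8315) → reset → x⁺ = (2.2842, -0.8835), jump to mode 0
Mode 0: flow for 1.0712 to horizon, guard not reached → x = (1.7508, -0.6514)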